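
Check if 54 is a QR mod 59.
By Euler's criterion: 54^{29} ≡ 58 mod 59. Since this equals -1 (≡ 58), 54 is not a QR.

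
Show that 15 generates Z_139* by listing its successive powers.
15^1, 15^2, ..., 15^{138} mod 139: [15, 86, 39, 29, 18, 131, 19, 7, 105, 46, 134, 64, 126, 83, 133, 49, 40, 44, 104, 31, 48, 25, 97, 65, 2, 30, 33, 78, 58, 36, 123, 38, 14, 71, 92, 129, 128, 113, 27, 127, 98, 80, 88, 69, 62, 96, 50, 55, 130, 4, 60, 66, 17, 116, 72, 107, 76, 28, 3, 45, 119, 117, 87, 54, 115, 57, 21, 37, 138, 124, 53, 100, 110, 121, 8, 120, 132, 34, 93, 5, 75, 13, 56, 6, 90, 99, 95, 35, 108, 91, 114, 42, 74, 137, 109, 106, 61, 81, 103, 16, 101, 125, 68, 47, 10, 11, 26, 112, 12, 41, 59, 51, 70, 77, 43, 89, 84, 9, 135, 79, 73, 122, 23, 67, 32, 63, 111, 136, 94, 20, 22, 52, 85, 24, 82, 118, 102, 1]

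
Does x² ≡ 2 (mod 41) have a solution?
By Euler's criterion: 2^{20} ≡ 1 (mod 41). Since this equals 1, 2 is a QR.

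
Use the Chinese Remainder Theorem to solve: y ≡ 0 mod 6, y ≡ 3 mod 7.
M = 6 × 7 = 42. M₁ = 7, y₁ ≡ 1 mod 6. M₂ = 6, y₂ ≡ 6 mod 7. y = 0×7×1 + 3×6×6 ≡ 24 mod 42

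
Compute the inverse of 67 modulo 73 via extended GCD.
Extended GCD: 67(12) + 73(-11) = 1. So 67^(-1) ≡ 12 mod 73. Verify: 67 × 12 = 804 ≡ 1 mod 73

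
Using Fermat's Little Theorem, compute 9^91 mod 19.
By Fermat: 9^{18} ≡ 1 mod 19. 91 = 5×18 + 1. So 9^{91} ≡ 9^{1} ≡ 9 mod 19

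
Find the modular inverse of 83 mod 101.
Since 101 is prime, by Fermat 83^(-1) ≡ 83^{99} ≡ 28 mod 101. Verify: 83 × 28 = 2324 ≡ 1 mod 101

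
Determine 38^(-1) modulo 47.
Since 47 is prime, by Fermat 38^(-1) ≡ 38^{45} ≡ 26 mod 47. Verify: 38 × 26 = 988 ≡ 1 mod 47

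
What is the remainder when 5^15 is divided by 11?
Using Fermat: 5^{10} ≡ 1 (mod 11). 15 ≡ 5 (mod 10). So 5^{15} ≡ 5^{5} ≡ 1 (mod 11)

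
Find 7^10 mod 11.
Using Fermat: 7^{10} ≡ 1 mod 11. 10 ≡ 0 mod 10. So 7^{10} ≡ 7^{0} ≡ 1 mod 11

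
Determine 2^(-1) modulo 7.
Since 7 is prime, by Fermat 2^(-1) ≡ 2^{5} ≡ 4 mod 7. Verify: 2 × 4 = 8 ≡ 1 mod 7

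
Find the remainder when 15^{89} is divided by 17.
By Fermat: 15^{16} ≡ 1 mod 17. 89 = 5×16 + 9. So 15^{89} ≡ 15^{9} ≡ 15 mod 17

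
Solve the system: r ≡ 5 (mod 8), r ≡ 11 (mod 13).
M = 8 × 13 = 104. M₁ = 13, y₁ ≡ 5 (mod 8). M₂ = 8, y₂ ≡ 5 (mod 13). r = 5×13×5 + 11×8×5 ≡ 37 (mod 104)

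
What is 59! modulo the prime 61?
(60)! = (59)! × (60) ≡ -1 mod 61. So (59)! ≡ -1 × (60)^(-1) ≡ (-1)×(-1) = 1 mod 61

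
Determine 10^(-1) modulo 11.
Since 11 is prime, by Fermat 10^(-1) ≡ 10^{9} ≡ 10 mod 11. Verify: 10 × 10 = 100 ≡ 1 mod 11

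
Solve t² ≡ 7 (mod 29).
The square roots of 7 mod 29 are 23 and 6. Verify: 23² = 529 ≡ 7 (mod 29)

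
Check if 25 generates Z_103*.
25^{51} ≡ 1 (mod 103) and 51 < 102, so ord_103(25) = 51 ≠ 102 and 25 is not a primitive root.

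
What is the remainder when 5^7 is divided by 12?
By repeated squaring mod 12: 5^{1}≡5, 5^{2}≡1, 5^{4}≡1. Then 5^{7} = 5^{4+2+1} ≡ 1 × 1 × 5 ≡ 5 mod 12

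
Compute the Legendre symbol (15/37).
(15/37) = 15^{18} mod 37 = -1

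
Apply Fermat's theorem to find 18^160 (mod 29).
By Fermat: 18^{28} ≡ 1 (mod 29). 160 = 5×28 + 20. So 18^{160} ≡ 18^{20} ≡ 20 (mod 29)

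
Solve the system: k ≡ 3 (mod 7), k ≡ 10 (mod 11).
M = 7 × 11 = 77. M₁ = 11, y₁ ≡ 2 (mod 7). M₂ = 7, y₂ ≡ 8 (mod 11). k = 3×11×2 + 10×7×8 ≡ 10 (mod 77)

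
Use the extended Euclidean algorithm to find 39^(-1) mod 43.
Extended GCD: 39(-11) + 43(10) = 1. So 39^(-1) ≡ -11 ≡ 32 mod 43. Verify: 39 × 32 = 1248 ≡ 1 mod 43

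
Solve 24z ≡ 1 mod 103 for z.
Since 103 is prime, by Fermat 24^(-1) ≡ 24^{101} ≡ 73 mod 103. Verify: 24 × 73 = 1752 ≡ 1 mod 103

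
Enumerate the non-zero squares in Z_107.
Squares in Z_107*: {1, 3, 4, 9, 10, 11, 12, 13, 14, 16, 19, 23, 25, 27, 29, 30, 33, 34, 35, 36, 37, 39, 40, 41, 42, 44, 47, 48, 49, 52, 53, 56, 57, 61, 62, 64, 69, 75, 76, 79, 81, 83, 85, 86, 87, 89, 90, 92, 99, 100, 101, 102, 105}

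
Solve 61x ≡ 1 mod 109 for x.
Since 109 is prime, by Fermat 61^(-1) ≡ 61^{107} ≡ 84 mod 109. Verify: 61 × 84 = 5124 ≡ 1 mod 109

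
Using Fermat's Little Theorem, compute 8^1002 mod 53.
By Fermat: 8^{52} ≡ 1 (mod 53). 1002 ≡ 14 (mod 52). So 8^{1002} ≡ 8^{14} ≡ 25 (mod 53)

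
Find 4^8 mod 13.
By repeated squaring mod 13: 4^{1}≡4, 4^{2}≡3, 4^{4}≡9, 4^{8}≡3. So 4^{8} ≡ 3 mod 13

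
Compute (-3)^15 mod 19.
By repeated squaring (mod 19): (-3)^{1}≡16, (-3)^{2}≡9, (-3)^{4}≡5, (-3)^{8}≡6. Then (-3)^{15} = (-3)^{8+4+2+1} ≡ 6 × 5 × 9 × 16 ≡ 7 (mod 19)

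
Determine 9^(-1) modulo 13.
Since 13 is prime, by Fermat 9^(-1) ≡ 9^{11} ≡ 3 (mod 13). Verify: 9 × 3 = 27 ≡ 1 (mod 13)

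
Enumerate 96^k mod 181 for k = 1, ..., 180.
96^1, 96^2, ..., 96^{180} mod 181: [96, 166, 8, 44, 61, 64, 171, 126, 150, 101, 103, 114, 84, 100, 7, 129, 76, 56, 127, 65, 86, 111, 158, 145, 164, 178, 74, 45, 157, 49, 179, 170, 30, 165, 93, 59, 53, 20, 110, 62, 160, 156, 134, 13, 162, 167, 104, 29, 69, 108, 51, 9, 140, 46, 72, 34, 6, 33, 91, 48, 83, 4, 22, 121, 32, 176, 63, 75, 141, 142, 57, 42, 50, 94, 155, 38, 28, 154, 123, 43, 146, 79, 163, 82, 89, 37, 113, 169, 115, 180, 85, 15, 173, 137, 120, 117, 10, 55, 31, 80, 78, 67, 97, 81, 174, 52, 105, 125, 54, 116, 95, 70, 23, 36, 17, 3, 107, 136, 24, 132, 2, 11, 151, 16, 88, 122, 128, 161, 71, 119, 21, 25, 47, 168, 19, 14, 77, 152, 112, 73, 130, 172, 41, 135, 109, 147, 175, 148, 90, 133, 98, 177, 159, 60, 149, 5, 118, 106, 40, 39, 124, 139, 131, 87, 26, 143, 153, 27, 58, 138, 35, 102, 18, 99, 92, 144, 68, 12, 66, 1]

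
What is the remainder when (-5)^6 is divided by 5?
By repeated squaring (mod 5): (-5)^{1}≡0, (-5)^{2}≡0, (-5)^{4}≡0. Then (-5)^{6} = (-5)^{4+2} ≡ 0 × 0 ≡ 0 (mod 5)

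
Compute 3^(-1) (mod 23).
Since 23 is prime, by Fermat 3^(-1) ≡ 3^{21} ≡ 8 (mod 23). Verify: 3 × 8 = 24 ≡ 1 (mod 23)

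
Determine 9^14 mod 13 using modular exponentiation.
Using Fermat: 9^{12} ≡ 1 mod 13. 14 ≡ 2 mod 12. So 9^{14} ≡ 9^{2} ≡ 3 mod 13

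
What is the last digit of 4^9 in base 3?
Using Fermat: 4^{2} ≡ 1 mod 3. 9 ≡ 1 mod 2. So 4^{9} ≡ 4^{1} ≡ 1 mod 3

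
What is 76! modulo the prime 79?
(78)! = (76)! × (77) × (78) ≡ -1 mod 79. So (76)! ≡ -1 × [(78)(77)]^(-1) ≡ 39 mod 79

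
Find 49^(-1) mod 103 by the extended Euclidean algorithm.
Extended GCD: 49(-21) + 103(10) = 1. So 49^(-1) ≡ -21 ≡ 82 mod 103. Verify: 49 × 82 = 4018 ≡ 1 mod 103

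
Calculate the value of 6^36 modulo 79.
By repeated squaring mod 79: 6^{1}≡6, 6^{2}≡36, 6^{4}≡32, 6^{8}≡76, 6^{16}≡9, 6^{32}≡2. Then 6^{36} = 6^{32+4} ≡ 2 × 32 ≡ 64 mod 79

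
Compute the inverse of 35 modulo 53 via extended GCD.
Extended GCD: 35(-3) + 53(2) = 1. So 35^(-1) ≡ -3 ≡ 50 mod 53. Verify: 35 × 50 = 1750 ≡ 1 mod 53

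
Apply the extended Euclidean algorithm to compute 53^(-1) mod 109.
Extended GCD: 53(-37) + 109(18) = 1. So 53^(-1) ≡ -37 ≡ 72 mod 109. Verify: 53 × 72 = 3816 ≡ 1 mod 109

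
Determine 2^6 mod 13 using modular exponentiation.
By repeated squaring mod 13: 2^{1}≡2, 2^{2}≡4, 2^{4}≡3. Then 2^{6} = 2^{4+2} ≡ 3 × 4 ≡ 12 mod 13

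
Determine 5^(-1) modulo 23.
Since 23 is prime, by Fermat 5^(-1) ≡ 5^{21} ≡ 14 mod 23. Verify: 5 × 14 = 70 ≡ 1 mod 23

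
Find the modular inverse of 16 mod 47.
Since 47 is prime, by Fermat 16^(-1) ≡ 16^{45} ≡ 3 mod 47. Verify: 16 × 3 = 48 ≡ 1 mod 47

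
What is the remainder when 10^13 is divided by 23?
By repeated squaring (mod 23): 10^{1}≡10, 10^{2}≡8, 10^{4}≡18, 10^{8}≡2. Then 10^{13} = 10^{8+4+1} ≡ 2 × 18 × 10 ≡ 15 (mod 23)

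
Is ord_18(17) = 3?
Powers of 17 mod 18: 17^1≡17, 17^2≡1. Already 17^2≡1, so the order is 2 < 3. No, the actual order is 2.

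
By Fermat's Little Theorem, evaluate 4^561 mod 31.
By Fermat: 4^{30} ≡ 1 mod 31. 561 ≡ 21 mod 30. So 4^{561} ≡ 4^{21} ≡ 4 mod 31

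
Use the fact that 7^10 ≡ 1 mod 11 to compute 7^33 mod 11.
By Fermat: 7^{10} ≡ 1 mod 11. 33 = 3×10 + 3. So 7^{33} ≡ 7^{3} ≡ 2 mod 11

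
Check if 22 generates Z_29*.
22^{14} ≡ 1 (mod 29) and 14 < 28, so ord_29(22) = 14 ≠ 28 and 22 is not a primitive root.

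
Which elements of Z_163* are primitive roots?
There are φ(162) = 54 primitive roots mod 163: {2, 3, 7, 11, 12, 18, 19, 20, 29, 32, 42, 44, 45, 50, 52, 63, 66, 67, 68, 70, 72, 73, 75, 76, 79, 80, 82, 89, 92, 94, 101, 103, 106, 107, 108, 109, 112, 114, 116, 117, 120, 122, 124, 128, 129, 130, 137, 139, 147, 148, 149, 153, 154, 159}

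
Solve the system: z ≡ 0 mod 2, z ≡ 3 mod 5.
M = 2 × 5 = 10. M₁ = 5, y₁ ≡ 1 mod 2. M₂ = 2, y₂ ≡ 3 mod 5. z = 0×5×1 + 3×2×3 ≡ 8 mod 10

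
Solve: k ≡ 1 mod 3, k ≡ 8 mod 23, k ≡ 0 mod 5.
M = 3 × 23 × 5 = 345. M₁ = 115, y₁ ≡ 1 mod 3. M₂ = 15, y₂ ≡ 20 mod 23. M₃ = 69, y₃ ≡ 4 mod 5. k = 1×115×1 + 8×15×20 + 0×69×4 ≡ 100 mod 345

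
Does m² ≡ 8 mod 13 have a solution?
By Euler's criterion: 8^{6} ≡ 12 mod 13. Since this equals -1 (≡ 12), 8 is not a QR.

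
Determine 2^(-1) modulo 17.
Since 17 is prime, by Fermat 2^(-1) ≡ 2^{15} ≡ 9 mod 17. Verify: 2 × 9 = 18 ≡ 1 mod 17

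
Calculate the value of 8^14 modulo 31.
By repeated squaring (mod 31): 8^{1}≡8, 8^{2}≡2, 8^{4}≡4, 8^{8}≡16. Then 8^{14} = 8^{8+4+2} ≡ 16 × 4 × 2 ≡ 4 (mod 31)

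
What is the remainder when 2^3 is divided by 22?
2^{3} = 8 ≡ 8 (mod 22)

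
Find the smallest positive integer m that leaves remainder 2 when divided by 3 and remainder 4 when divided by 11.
M = 3 × 11 = 33. M₁ = 11, y₁ ≡ 2 (mod 3). M₂ = 3, y₂ ≡ 4 (mod 11). m = 2×11×2 + 4×3×4 ≡ 26 (mod 33)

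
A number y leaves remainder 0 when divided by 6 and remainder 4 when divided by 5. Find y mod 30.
M = 6 × 5 = 30. M₁ = 5, y₁ ≡ 5 mod 6. M₂ = 6, y₂ ≡ 1 mod 5. y = 0×5×5 + 4×6×1 ≡ 24 mod 30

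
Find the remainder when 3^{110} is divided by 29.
By Fermat: 3^{28} ≡ 1 (mod 29). 110 = 3×28 + 26. So 3^{110} ≡ 3^{26} ≡ 13 (mod 29)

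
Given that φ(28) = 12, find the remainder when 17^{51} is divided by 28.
By Euler: 17^{12} ≡ 1 mod 28 since gcd(17, 28) = 1. 51 = 4×12 + 3. So 17^{51} ≡ 17^{3} ≡ 13 mod 28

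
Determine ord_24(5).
Powers of 5 mod 24: 5^1≡5, 5^2≡1. ord_24(5) = 2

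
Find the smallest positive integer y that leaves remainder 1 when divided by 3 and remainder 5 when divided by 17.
M = 3 × 17 = 51. M₁ = 17, y₁ ≡ 2 mod 3. M₂ = 3, y₂ ≡ 6 mod 17. y = 1×17×2 + 5×3×6 ≡ 22 mod 51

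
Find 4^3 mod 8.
4^{3} = 64 ≡ 0 mod 8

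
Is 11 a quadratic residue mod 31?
By Euler's criterion: 11^{15} ≡ 30 mod 31. Since this equals -1 (≡ 30), 11 is not a QR.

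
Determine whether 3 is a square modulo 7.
By Euler's criterion: 3^{3} ≡ 6 (mod 7). Since this equals -1 (≡ 6), 3 is not a QR.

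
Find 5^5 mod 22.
By repeated squaring mod 22: 5^{1}≡5, 5^{2}≡3, 5^{4}≡9. Then 5^{5} = 5^{4+1} ≡ 9 × 5 ≡ 1 mod 22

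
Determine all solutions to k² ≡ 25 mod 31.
The square roots of 25 mod 31 are 5 and 26. Verify: 5² = 25 ≡ 25 mod 31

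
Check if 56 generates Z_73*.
56^{24} ≡ 1 mod 73 and 24 < 72, so ord_73(56) = 24 ≠ 72 and 56 is not a primitive root.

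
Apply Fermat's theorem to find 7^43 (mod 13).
By Fermat: 7^{12} ≡ 1 (mod 13). 43 = 3×12 + 7. So 7^{43} ≡ 7^{7} ≡ 6 (mod 13)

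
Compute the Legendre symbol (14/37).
(14/37) = 14^{18} mod 37 = -1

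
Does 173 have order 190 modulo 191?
ord_191(173) divides 190. For each prime q|190: 173^{95}≡190, 173^{38}≡39, 173^{10}≡25, none ≡ 1. So 173 has order 190 and is a primitive root mod 191.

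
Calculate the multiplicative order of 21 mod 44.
Powers of 21 mod 44: 21^1≡21, 21^2≡1. So the order of 21 is 2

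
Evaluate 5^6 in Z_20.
By repeated squaring mod 20: 5^{1}≡5, 5^{2}≡5, 5^{4}≡5. Then 5^{6} = 5^{4+2} ≡ 5 × 5 ≡ 5 mod 20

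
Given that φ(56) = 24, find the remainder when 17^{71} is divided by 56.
By Euler: 17^{24} ≡ 1 (mod 56) since gcd(17, 56) = 1. 71 = 2×24 + 23. So 17^{71} ≡ 17^{23} ≡ 33 (mod 56)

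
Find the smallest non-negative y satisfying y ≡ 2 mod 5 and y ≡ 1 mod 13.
M = 5 × 13 = 65. M₁ = 13, y₁ ≡ 2 mod 5. M₂ = 5, y₂ ≡ 8 mod 13. y = 2×13×2 + 1×5×8 ≡ 27 mod 65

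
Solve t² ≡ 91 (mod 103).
The square roots of 91 mod 103 are 83 and 20. Verify: 83² = 6889 ≡ 91 (mod 103)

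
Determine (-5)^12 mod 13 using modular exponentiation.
Using Fermat: (-5)^{12} ≡ 1 (mod 13). 12 ≡ 0 (mod 12). So (-5)^{12} ≡ (-5)^{0} ≡ 1 (mod 13)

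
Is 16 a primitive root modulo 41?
16^{5} ≡ 1 mod 41 and 5 < 40, so ord_41(16) = 5 ≠ 40 and 16 is not a primitive root.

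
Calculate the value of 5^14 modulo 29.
By repeated squaring mod 29: 5^{1}≡5, 5^{2}≡25, 5^{4}≡16, 5^{8}≡24. Then 5^{14} = 5^{8+4+2} ≡ 24 × 16 × 25 ≡ 1 mod 29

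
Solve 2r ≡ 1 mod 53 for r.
Since 53 is prime, by Fermat 2^(-1) ≡ 2^{51} ≡ 27 mod 53. Verify: 2 × 27 = 54 ≡ 1 mod 53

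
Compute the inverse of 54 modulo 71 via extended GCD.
Extended GCD: 54(25) + 71(-19) = 1. So 54^(-1) ≡ 25 (mod 71). Verify: 54 × 25 = 1350 ≡ 1 (mod 71)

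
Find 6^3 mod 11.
6^{3} = 216 ≡ 7 mod 11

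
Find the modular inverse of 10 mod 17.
Since 17 is prime, by Fermat 10^(-1) ≡ 10^{15} ≡ 12 (mod 17). Verify: 10 × 12 = 120 ≡ 1 (mod 17)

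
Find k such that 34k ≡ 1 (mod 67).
Since 67 is prime, by Fermat 34^(-1) ≡ 34^{65} ≡ 2 (mod 67). Verify: 34 × 2 = 68 ≡ 1 (mod 67)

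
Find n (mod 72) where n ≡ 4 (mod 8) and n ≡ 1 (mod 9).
M = 8 × 9 = 72. M₁ = 9, y₁ ≡ 1 (mod 8). M₂ = 8, y₂ ≡ 8 (mod 9). n = 4×9×1 + 1×8×8 ≡ 28 (mod 72)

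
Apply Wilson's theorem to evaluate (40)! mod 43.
(42)! = (40)! × (41) × (42) ≡ -1 (mod 43). So (40)! ≡ -1 × [(42)(41)]^(-1) ≡ 21 (mod 43)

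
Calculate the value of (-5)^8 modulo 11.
By repeated squaring mod 11: (-5)^{1}≡6, (-5)^{2}≡3, (-5)^{4}≡9, (-5)^{8}≡4. So (-5)^{8} ≡ 4 mod 11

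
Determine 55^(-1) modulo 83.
Since 83 is prime, by Fermat 55^(-1) ≡ 55^{81} ≡ 80 mod 83. Verify: 55 × 80 = 4400 ≡ 1 mod 83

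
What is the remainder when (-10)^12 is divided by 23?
By repeated squaring mod 23: (-10)^{1}≡13, (-10)^{2}≡8, (-10)^{4}≡18, (-10)^{8}≡2. Then (-10)^{12} = (-10)^{8+4} ≡ 2 × 18 ≡ 13 mod 23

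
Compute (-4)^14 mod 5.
Using Fermat: (-4)^{4} ≡ 1 mod 5. 14 ≡ 2 mod 4. So (-4)^{14} ≡ (-4)^{2} ≡ 1 mod 5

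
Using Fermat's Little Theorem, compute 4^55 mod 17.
By Fermat: 4^{16} ≡ 1 (mod 17). 55 = 3×16 + 7. So 4^{55} ≡ 4^{7} ≡ 13 (mod 17)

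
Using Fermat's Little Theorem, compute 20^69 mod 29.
By Fermat: 20^{28} ≡ 1 mod 29. 69 = 2×28 + 13. So 20^{69} ≡ 20^{13} ≡ 16 mod 29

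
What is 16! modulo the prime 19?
(18)! = (16)! × (17) × (18) ≡ -1 mod 19. So (16)! ≡ -1 × [(18)(17)]^(-1) ≡ 9 mod 19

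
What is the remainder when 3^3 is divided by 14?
3^{3} = 27 ≡ 13 (mod 14)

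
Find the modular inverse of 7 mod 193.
Since 193 is prime, by Fermat 7^(-1) ≡ 7^{191} ≡ 138 mod 193. Verify: 7 × 138 = 966 ≡ 1 mod 193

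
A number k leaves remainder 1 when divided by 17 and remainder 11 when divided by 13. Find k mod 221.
M = 17 × 13 = 221. M₁ = 13, y₁ ≡ 4 mod 17. M₂ = 17, y₂ ≡ 10 mod 13. k = 1×13×4 + 11×17×10 ≡ 154 mod 221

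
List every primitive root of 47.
There are φ(46) = 22 primitive roots mod 47: {5, 10, 11, 13, 15, 19, 20, 22, 23, 26, 29, 30, 31, 33, 35, 38, 39, 40, 41, 43, 44, 45}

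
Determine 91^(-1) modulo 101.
Since 101 is prime, by Fermat 91^(-1) ≡ 91^{99} ≡ 10 (mod 101). Verify: 91 × 10 = 910 ≡ 1 (mod 101)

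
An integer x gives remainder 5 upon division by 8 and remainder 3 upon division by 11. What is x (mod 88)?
M = 8 × 11 = 88. M₁ = 11, y₁ ≡ 3 (mod 8). M₂ = 8, y₂ ≡ 7 (mod 11). x = 5×11×3 + 3×8×7 ≡ 69 (mod 88)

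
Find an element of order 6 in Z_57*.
11 has order 6 mod 57 since 11^{6} ≡ 1 mod 57 and no smaller power works.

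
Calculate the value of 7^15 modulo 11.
Using Fermat: 7^{10} ≡ 1 (mod 11). 15 ≡ 5 (mod 10). So 7^{15} ≡ 7^{5} ≡ 10 (mod 11)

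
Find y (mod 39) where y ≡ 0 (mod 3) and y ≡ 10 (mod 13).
M = 3 × 13 = 39. M₁ = 13, y₁ ≡ 1 (mod 3). M₂ = 3, y₂ ≡ 9 (mod 13). y = 0×13×1 + 10×3×9 ≡ 36 (mod 39)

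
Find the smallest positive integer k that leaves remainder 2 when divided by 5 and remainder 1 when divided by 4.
M = 5 × 4 = 20. M₁ = 4, y₁ ≡ 4 mod 5. M₂ = 5, y₂ ≡ 1 mod 4. k = 2×4×4 + 1×5×1 ≡ 17 mod 20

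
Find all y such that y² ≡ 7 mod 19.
The square roots of 7 mod 19 are 11 and 8. Verify: 11² = 121 ≡ 7 mod 19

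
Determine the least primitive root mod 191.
g = 19. Powers: [19, 170, 174, 59, 166, 98, 143, 43, 53, ...] generates all 190 non-zero residues.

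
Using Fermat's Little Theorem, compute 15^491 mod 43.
By Fermat: 15^{42} ≡ 1 mod 43. 491 ≡ 29 mod 42. So 15^{491} ≡ 15^{29} ≡ 24 mod 43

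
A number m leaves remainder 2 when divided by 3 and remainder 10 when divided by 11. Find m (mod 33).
M = 3 × 11 = 33. M₁ = 11, y₁ ≡ 2 (mod 3). M₂ = 3, y₂ ≡ 4 (mod 11). m = 2×11×2 + 10×3×4 ≡ 32 (mod 33)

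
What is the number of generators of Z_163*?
There are φ(163-1) = φ(162) = 54 primitive roots modulo 163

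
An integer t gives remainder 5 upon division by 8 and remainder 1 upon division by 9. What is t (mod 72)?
M = 8 × 9 = 72. M₁ = 9, y₁ ≡ 1 (mod 8). M₂ = 8, y₂ ≡ 8 (mod 9). t = 5×9×1 + 1×8×8 ≡ 37 (mod 72)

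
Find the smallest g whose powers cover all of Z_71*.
g = 7. Powers: [7, 49, 59, 58, 51, 2, 14, ...] generates all 70 non-zero residues.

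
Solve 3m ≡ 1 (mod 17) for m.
Since 17 is prime, by Fermat 3^(-1) ≡ 3^{15} ≡ 6 (mod 17). Verify: 3 × 6 = 18 ≡ 1 (mod 17)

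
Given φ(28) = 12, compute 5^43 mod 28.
By Euler: 5^{12} ≡ 1 mod 28 since gcd(5, 28) = 1. 43 = 3×12 + 7. So 5^{43} ≡ 5^{7} ≡ 5 mod 28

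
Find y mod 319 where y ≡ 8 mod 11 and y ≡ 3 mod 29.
M = 11 × 29 = 319. M₁ = 29, y₁ ≡ 8 mod 11. M₂ = 11, y₂ ≡ 8 mod 29. y = 8×29×8 + 3×11×8 ≡ 206 mod 319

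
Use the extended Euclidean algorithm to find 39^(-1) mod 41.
Extended GCD: 39(20) + 41(-19) = 1. So 39^(-1) ≡ 20 mod 41. Verify: 39 × 20 = 780 ≡ 1 mod 41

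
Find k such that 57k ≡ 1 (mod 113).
Since 113 is prime, by Fermat 57^(-1) ≡ 57^{111} ≡ 2 (mod 113). Verify: 57 × 2 = 114 ≡ 1 (mod 113)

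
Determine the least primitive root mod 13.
g = 2. Powers: [2, 4, 8, 3, 6, 12, 11, ...] generates all 12 non-zero residues.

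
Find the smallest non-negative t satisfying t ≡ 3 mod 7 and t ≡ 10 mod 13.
M = 7 × 13 = 91. M₁ = 13, y₁ ≡ 6 mod 7. M₂ = 7, y₂ ≡ 2 mod 13. t = 3×13×6 + 10×7×2 ≡ 10 mod 91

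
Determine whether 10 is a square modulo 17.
By Euler's criterion: 10^{8} ≡ 16 mod 17. Since this equals -1 (≡ 16), 10 is not a QR.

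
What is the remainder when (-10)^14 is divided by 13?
Using Fermat: (-10)^{12} ≡ 1 mod 13. 14 ≡ 2 mod 12. So (-10)^{14} ≡ (-10)^{2} ≡ 9 mod 13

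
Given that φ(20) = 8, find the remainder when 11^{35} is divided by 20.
By Euler: 11^{8} ≡ 1 mod 20 since gcd(11, 20) = 1. 35 = 4×8 + 3. So 11^{35} ≡ 11^{3} ≡ 11 mod 20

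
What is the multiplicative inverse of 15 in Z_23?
Since 23 is prime, by Fermat 15^(-1) ≡ 15^{21} ≡ 20 mod 23. Verify: 15 × 20 = 300 ≡ 1 mod 23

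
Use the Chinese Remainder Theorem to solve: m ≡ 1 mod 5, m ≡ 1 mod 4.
M = 5 × 4 = 20. M₁ = 4, y₁ ≡ 4 mod 5. M₂ = 5, y₂ ≡ 1 mod 4. m = 1×4×4 + 1×5×1 ≡ 1 mod 20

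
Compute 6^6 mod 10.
By repeated squaring (mod 10): 6^{1}≡6, 6^{2}≡6, 6^{4}≡6. Then 6^{6} = 6^{4+2} ≡ 6 × 6 ≡ 6 (mod 10)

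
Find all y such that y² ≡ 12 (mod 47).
The square roots of 12 mod 47 are 24 and 23. Verify: 24² = 576 ≡ 12 (mod 47)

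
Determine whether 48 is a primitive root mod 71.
48^{7} ≡ 1 (mod 71) and 7 < 70, so ord_71(48) = 7 ≠ 70 and 48 is not a primitive root.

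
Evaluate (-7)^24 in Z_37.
By repeated squaring mod 37: (-7)^{1}≡30, (-7)^{2}≡12, (-7)^{4}≡33, (-7)^{8}≡16, (-7)^{16}≡34. Then (-7)^{24} = (-7)^{16+8} ≡ 34 × 16 ≡ 26 mod 37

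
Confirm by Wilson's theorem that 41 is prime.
(40)! mod 41 = 40. Since this equals -1 (mod 41), Wilson confirms 41 is prime.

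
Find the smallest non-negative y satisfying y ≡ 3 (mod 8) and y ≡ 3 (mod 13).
M = 8 × 13 = 104. M₁ = 13, y₁ ≡ 5 (mod 8). M₂ = 8, y₂ ≡ 5 (mod 13). y = 3×13×5 + 3×8×5 ≡ 3 (mod 104)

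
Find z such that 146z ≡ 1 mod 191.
Since 191 is prime, by Fermat 146^(-1) ≡ 146^{189} ≡ 174 mod 191. Verify: 146 × 174 = 25404 ≡ 1 mod 191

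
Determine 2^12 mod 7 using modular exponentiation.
Using Fermat: 2^{6} ≡ 1 mod 7. 12 ≡ 0 mod 6. So 2^{12} ≡ 2^{0} ≡ 1 mod 7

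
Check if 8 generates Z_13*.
8^{4} ≡ 1 mod 13 and 4 < 12, so ord_13(8) = 4 ≠ 12 and 8 is not a primitive root.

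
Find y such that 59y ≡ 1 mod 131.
Since 131 is prime, by Fermat 59^(-1) ≡ 59^{129} ≡ 20 mod 131. Verify: 59 × 20 = 1180 ≡ 1 mod 131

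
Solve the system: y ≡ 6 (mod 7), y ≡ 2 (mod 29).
M = 7 × 29 = 203. M₁ = 29, y₁ ≡ 1 (mod 7). M₂ = 7, y₂ ≡ 25 (mod 29). y = 6×29×1 + 2×7×25 ≡ 118 (mod 203)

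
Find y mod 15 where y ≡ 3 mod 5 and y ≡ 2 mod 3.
M = 5 × 3 = 15. M₁ = 3, y₁ ≡ 2 mod 5. M₂ = 5, y₂ ≡ 2 mod 3. y = 3×3×2 + 2×5×2 ≡ 8 mod 15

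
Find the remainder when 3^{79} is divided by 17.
By Fermat: 3^{16} ≡ 1 mod 17. 79 = 4×16 + 15. So 3^{79} ≡ 3^{15} ≡ 6 mod 17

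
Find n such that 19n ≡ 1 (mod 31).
Since 31 is prime, by Fermat 19^(-1) ≡ 19^{29} ≡ 18 (mod 31). Verify: 19 × 18 = 342 ≡ 1 (mod 31)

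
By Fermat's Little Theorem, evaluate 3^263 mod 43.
By Fermat: 3^{42} ≡ 1 mod 43. 263 ≡ 11 mod 42. So 3^{263} ≡ 3^{11} ≡ 30 mod 43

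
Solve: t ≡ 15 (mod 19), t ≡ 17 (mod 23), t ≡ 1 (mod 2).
M = 19 × 23 × 2 = 874. M₁ = 46, y₁ ≡ 12 (mod 19). M₂ = 38, y₂ ≡ 20 (mod 23). M₃ = 437, y₃ ≡ 1 (mod 2). t = 15×46×12 + 17×38×20 + 1×437×1 ≡ 661 (mod 874)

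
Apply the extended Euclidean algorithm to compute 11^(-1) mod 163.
Extended GCD: 11(-74) + 163(5) = 1. So 11^(-1) ≡ -74 ≡ 89 mod 163. Verify: 11 × 89 = 979 ≡ 1 mod 163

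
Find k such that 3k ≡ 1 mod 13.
Since 13 is prime, by Fermat 3^(-1) ≡ 3^{11} ≡ 9 mod 13. Verify: 3 × 9 = 27 ≡ 1 mod 13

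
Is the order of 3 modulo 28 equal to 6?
Powers of 3 mod 28: 3^1≡3, 3^2≡9, 3^3≡27, 3^4≡25, 3^5≡19, 3^6≡1. First k with 3^k≡1 is k=6. Yes, ord_28(3) = 6.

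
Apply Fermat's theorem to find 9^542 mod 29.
By Fermat: 9^{28} ≡ 1 mod 29. 542 ≡ 10 mod 28. So 9^{542} ≡ 9^{10} ≡ 25 mod 29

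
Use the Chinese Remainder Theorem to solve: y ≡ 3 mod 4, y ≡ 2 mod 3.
M = 4 × 3 = 12. M₁ = 3, y₁ ≡ 3 mod 4. M₂ = 4, y₂ ≡ 1 mod 3. y = 3×3×3 + 2×4×1 ≡ 11 mod 12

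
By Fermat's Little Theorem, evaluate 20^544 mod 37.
By Fermat: 20^{36} ≡ 1 mod 37. 544 ≡ 4 mod 36. So 20^{544} ≡ 20^{4} ≡ 12 mod 37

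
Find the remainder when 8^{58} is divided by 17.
By Fermat: 8^{16} ≡ 1 mod 17. 58 = 3×16 + 10. So 8^{58} ≡ 8^{10} ≡ 13 mod 17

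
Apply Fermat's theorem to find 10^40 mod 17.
By Fermat: 10^{16} ≡ 1 mod 17. 40 = 2×16 + 8. So 10^{40} ≡ 10^{8} ≡ 16 mod 17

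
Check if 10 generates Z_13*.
10^{6} ≡ 1 (mod 13) and 6 < 12, so ord_13(10) = 6 ≠ 12 and 10 is not a primitive root.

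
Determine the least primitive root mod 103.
g = 5. Powers: [5, 25, 22, 7, 35, 72, 51, 49, ...] generates all 102 non-zero residues.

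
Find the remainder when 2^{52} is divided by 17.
By Fermat: 2^{16} ≡ 1 mod 17. 52 = 3×16 + 4. So 2^{52} ≡ 2^{4} ≡ 16 mod 17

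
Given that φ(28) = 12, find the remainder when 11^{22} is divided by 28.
By Euler: 11^{12} ≡ 1 (mod 28) since gcd(11, 28) = 1. 22 = 1×12 + 10. So 11^{22} ≡ 11^{10} ≡ 25 (mod 28)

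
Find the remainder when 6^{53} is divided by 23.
By Fermat: 6^{22} ≡ 1 mod 23. 53 = 2×22 + 9. So 6^{53} ≡ 6^{9} ≡ 16 mod 23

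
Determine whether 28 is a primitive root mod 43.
ord_43(28) divides 42. For each prime q|42: 28^{21}≡42, 28^{14}≡6, 28^{6}≡11, none ≡ 1. So 28 has order 42 and is a primitive root mod 43.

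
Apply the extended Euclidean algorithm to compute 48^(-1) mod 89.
Extended GCD: 48(13) + 89(-7) = 1. So 48^(-1) ≡ 13 (mod 89). Verify: 48 × 13 = 624 ≡ 1 (mod 89)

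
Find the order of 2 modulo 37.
Powers of 2 mod 37: 2^1≡2, 2^2≡4, 2^3≡8, 2^4≡16, 2^5≡32, 2^6≡27, 2^7≡17, 2^8≡34, 2^9≡31, 2^10≡25, 2^11≡13, 2^12≡26, 2^13≡15, 2^14≡30, 2^15≡23, 2^16≡9, 2^17≡18, 2^18≡36, 2^19≡35, 2^20≡33, 2^21≡29, 2^22≡21, 2^23≡5, 2^24≡10, 2^25≡20, 2^26≡3, 2^27≡6, 2^28≡12, 2^29≡24, 2^30≡11, 2^31≡22, 2^32≡7, 2^33≡14, 2^34≡28, 2^35≡19, 2^36≡1. ord_37(2) = 36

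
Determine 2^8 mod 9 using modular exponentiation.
By repeated squaring (mod 9): 2^{1}≡2, 2^{2}≡4, 2^{4}≡7, 2^{8}≡4. So 2^{8} ≡ 4 (mod 9)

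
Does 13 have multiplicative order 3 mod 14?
Powers of 13 mod 14: 13^1≡13, 13^2≡1. Already 13^2≡1, so the order is 2 < 3. No, the actual order is 2.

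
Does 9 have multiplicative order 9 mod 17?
Powers of 9 mod 17: 9^1≡9, 9^2≡13, 9^3≡15, 9^4≡16, 9^5≡8, 9^6≡4, 9^7≡2, 9^8≡1. Already 9^8≡1, so the order is 8 < 9. No, the actual order is 8.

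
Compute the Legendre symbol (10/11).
(10/11) = 10^{5} mod 11 = -1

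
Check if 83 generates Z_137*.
ord_137(83) divides 136. For each prime q|136: 83^{68}≡136, 83^{8}≡59, none ≡ 1. So 83 has order 136 and is a primitive root mod 137.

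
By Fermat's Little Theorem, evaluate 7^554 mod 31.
By Fermat: 7^{30} ≡ 1 (mod 31). 554 ≡ 14 (mod 30). So 7^{554} ≡ 7^{14} ≡ 9 (mod 31)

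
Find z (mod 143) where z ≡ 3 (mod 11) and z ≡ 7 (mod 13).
M = 11 × 13 = 143. M₁ = 13, y₁ ≡ 6 (mod 11). M₂ = 11, y₂ ≡ 6 (mod 13). z = 3×13×6 + 7×11×6 ≡ 124 (mod 143)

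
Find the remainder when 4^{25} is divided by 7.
By Fermat: 4^{6} ≡ 1 mod 7. 25 = 4×6 + 1. So 4^{25} ≡ 4^{1} ≡ 4 mod 7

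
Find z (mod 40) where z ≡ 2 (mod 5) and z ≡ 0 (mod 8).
M = 5 × 8 = 40. M₁ = 8, y₁ ≡ 2 (mod 5). M₂ = 5, y₂ ≡ 5 (mod 8). z = 2×8×2 + 0×5×5 ≡ 32 (mod 40)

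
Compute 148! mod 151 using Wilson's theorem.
(150)! = (148)! × (149) × (150) ≡ -1 mod 151. So (148)! ≡ -1 × [(150)(149)]^(-1) ≡ 75 mod 151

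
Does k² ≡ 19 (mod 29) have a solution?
By Euler's criterion: 19^{14} ≡ 28 (mod 29). Since this equals -1 (≡ 28), 19 is not a QR.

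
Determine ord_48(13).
Powers of 13 mod 48: 13^1≡13, 13^2≡25, 13^3≡37, 13^4≡1. Order = 4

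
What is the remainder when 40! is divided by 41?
By Wilson's theorem, (40)! ≡ -1 ≡ 40 (mod 41)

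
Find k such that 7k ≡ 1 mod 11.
Since 11 is prime, by Fermat 7^(-1) ≡ 7^{9} ≡ 8 mod 11. Verify: 7 × 8 = 56 ≡ 1 mod 11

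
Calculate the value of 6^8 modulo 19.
By repeated squaring (mod 19): 6^{1}≡6, 6^{2}≡17, 6^{4}≡4, 6^{8}≡16. So 6^{8} ≡ 16 (mod 19)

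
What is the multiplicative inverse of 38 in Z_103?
Since 103 is prime, by Fermat 38^(-1) ≡ 38^{101} ≡ 19 (mod 103). Verify: 38 × 19 = 722 ≡ 1 (mod 103)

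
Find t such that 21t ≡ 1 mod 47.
Since 47 is prime, by Fermat 21^(-1) ≡ 21^{45} ≡ 9 mod 47. Verify: 21 × 9 = 189 ≡ 1 mod 47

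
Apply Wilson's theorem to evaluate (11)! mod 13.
(12)! = (11)! × (12) ≡ -1 (mod 13). So (11)! ≡ -1 × (12)^(-1) ≡ (-1)×(-1) = 1 (mod 13)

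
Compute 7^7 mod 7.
By repeated squaring (mod 7): 7^{1}≡0, 7^{2}≡0, 7^{4}≡0. Then 7^{7} = 7^{4+2+1} ≡ 0 × 0 × 0 ≡ 0 (mod 7)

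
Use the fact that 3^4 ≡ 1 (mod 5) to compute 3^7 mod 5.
By Fermat: 3^{4} ≡ 1 (mod 5). So 3^{7} = 3^{4} · 3^{3} ≡ 3^{3} ≡ 2 (mod 5)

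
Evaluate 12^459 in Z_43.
Using Fermat: 12^{42} ≡ 1 (mod 43). 459 ≡ 39 (mod 42). So 12^{459} ≡ 12^{39} ≡ 27 (mod 43)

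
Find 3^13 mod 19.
By repeated squaring mod 19: 3^{1}≡3, 3^{2}≡9, 3^{4}≡5, 3^{8}≡6. Then 3^{13} = 3^{8+4+1} ≡ 6 × 5 × 3 ≡ 14 mod 19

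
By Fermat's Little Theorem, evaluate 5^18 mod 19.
By Fermat's Little Theorem, 5^{18} ≡ 1 (mod 19) since 19 is prime and gcd(5, 19) = 1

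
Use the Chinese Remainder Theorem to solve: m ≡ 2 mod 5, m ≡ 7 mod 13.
M = 5 × 13 = 65. M₁ = 13, y₁ ≡ 2 mod 5. M₂ = 5, y₂ ≡ 8 mod 13. m = 2×13×2 + 7×5×8 ≡ 7 mod 65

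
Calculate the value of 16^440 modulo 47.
Using Fermat: 16^{46} ≡ 1 mod 47. 440 ≡ 26 mod 46. So 16^{440} ≡ 16^{26} ≡ 7 mod 47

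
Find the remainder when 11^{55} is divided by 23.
By Fermat: 11^{22} ≡ 1 (mod 23). 55 = 2×22 + 11. So 11^{55} ≡ 11^{11} ≡ 22 (mod 23)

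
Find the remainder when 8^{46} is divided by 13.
By Fermat: 8^{12} ≡ 1 (mod 13). 46 = 3×12 + 10. So 8^{46} ≡ 8^{10} ≡ 12 (mod 13)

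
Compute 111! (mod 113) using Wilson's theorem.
(112)! = (111)! × (112) ≡ -1 (mod 113). So (111)! ≡ -1 × (112)^(-1) ≡ (-1)×(-1) = 1 (mod 113)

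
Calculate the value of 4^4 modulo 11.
4^{4} = 256 ≡ 3 (mod 11)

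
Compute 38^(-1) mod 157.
Since 157 is prime, by Fermat 38^(-1) ≡ 38^{155} ≡ 62 mod 157. Verify: 38 × 62 = 2356 ≡ 1 mod 157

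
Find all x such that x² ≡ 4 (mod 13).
The square roots of 4 mod 13 are 11 and 2. Verify: 11² = 121 ≡ 4 (mod 13)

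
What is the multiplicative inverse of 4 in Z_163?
Since 163 is prime, by Fermat 4^(-1) ≡ 4^{161} ≡ 41 mod 163. Verify: 4 × 41 = 164 ≡ 1 mod 163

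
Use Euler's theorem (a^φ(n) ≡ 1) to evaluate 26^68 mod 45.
By Euler: 26^{24} ≡ 1 (mod 45) since gcd(26, 45) = 1. 68 = 2×24 + 20. So 26^{68} ≡ 26^{20} ≡ 1 (mod 45)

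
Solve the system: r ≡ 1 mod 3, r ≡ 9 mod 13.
M = 3 × 13 = 39. M₁ = 13, y₁ ≡ 1 mod 3. M₂ = 3, y₂ ≡ 9 mod 13. r = 1×13×1 + 9×3×9 ≡ 22 mod 39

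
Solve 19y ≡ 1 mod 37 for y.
Since 37 is prime, by Fermat 19^(-1) ≡ 19^{35} ≡ 2 mod 37. Verify: 19 × 2 = 38 ≡ 1 mod 37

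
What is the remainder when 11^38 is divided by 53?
By repeated squaring (mod 53): 11^{1}≡11, 11^{2}≡15, 11^{4}≡13, 11^{8}≡10, 11^{16}≡47, 11^{32}≡36. Then 11^{38} = 11^{32+4+2} ≡ 36 × 13 × 15 ≡ 24 (mod 53)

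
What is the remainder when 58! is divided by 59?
By Wilson's theorem, (58)! ≡ -1 ≡ 58 (mod 59)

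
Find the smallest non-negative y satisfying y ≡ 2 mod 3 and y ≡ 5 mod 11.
M = 3 × 11 = 33. M₁ = 11, y₁ ≡ 2 mod 3. M₂ = 3, y₂ ≡ 4 mod 11. y = 2×11×2 + 5×3×4 ≡ 5 mod 33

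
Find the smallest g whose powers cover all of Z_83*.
g = 2. For each prime q|82: 2^{41}≡82, 2^{2}≡4, none ≡ 1, so ord_83(2) = 82 and 2 is a primitive root.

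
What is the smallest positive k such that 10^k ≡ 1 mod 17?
Powers of 10 mod 17: 10^1≡10, 10^2≡15, 10^3≡14, 10^4≡4, 10^5≡6, 10^6≡9, 10^7≡5, 10^8≡16, 10^9≡7, 10^10≡2, 10^11≡3, 10^12≡13, 10^13≡11, 10^14≡8, 10^15≡12, 10^16≡1. Order = 16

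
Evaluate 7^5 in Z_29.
By repeated squaring mod 29: 7^{1}≡7, 7^{2}≡20, 7^{4}≡23. Then 7^{5} = 7^{4+1} ≡ 23 × 7 ≡ 16 mod 29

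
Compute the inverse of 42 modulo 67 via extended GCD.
Extended GCD: 42(8) + 67(-5) = 1. So 42^(-1) ≡ 8 (mod 67). Verify: 42 × 8 = 336 ≡ 1 (mod 67)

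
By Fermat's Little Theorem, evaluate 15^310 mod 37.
By Fermat: 15^{36} ≡ 1 mod 37. 310 ≡ 22 mod 36. So 15^{310} ≡ 15^{22} ≡ 28 mod 37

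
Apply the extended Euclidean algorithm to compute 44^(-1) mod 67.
Extended GCD: 44(32) + 67(-21) = 1. So 44^(-1) ≡ 32 (mod 67). Verify: 44 × 32 = 1408 ≡ 1 (mod 67)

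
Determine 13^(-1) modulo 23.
Since 23 is prime, by Fermat 13^(-1) ≡ 13^{21} ≡ 16 mod 23. Verify: 13 × 16 = 208 ≡ 1 mod 23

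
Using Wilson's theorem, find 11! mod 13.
(12)! = (11)! × (12) ≡ -1 (mod 13). So (11)! ≡ -1 × (12)^(-1) ≡ (-1)×(-1) = 1 (mod 13)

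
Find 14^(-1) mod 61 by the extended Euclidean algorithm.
Extended GCD: 14(-13) + 61(3) = 1. So 14^(-1) ≡ -13 ≡ 48 mod 61. Verify: 14 × 48 = 672 ≡ 1 mod 61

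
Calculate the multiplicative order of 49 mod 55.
Powers of 49 mod 55: 49^1≡49, 49^2≡36, 49^3≡4, 49^4≡31, 49^5≡34, 49^6≡16, 49^7≡14, 49^8≡26, 49^9≡9, 49^10≡1. So the order of 49 is 10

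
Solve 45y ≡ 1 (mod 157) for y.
Since 157 is prime, by Fermat 45^(-1) ≡ 45^{155} ≡ 7 (mod 157). Verify: 45 × 7 = 315 ≡ 1 (mod 157)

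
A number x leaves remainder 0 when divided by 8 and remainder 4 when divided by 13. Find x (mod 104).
M = 8 × 13 = 104. M₁ = 13, y₁ ≡ 5 (mod 8). M₂ = 8, y₂ ≡ 5 (mod 13). x = 0×13×5 + 4×8×5 ≡ 56 (mod 104)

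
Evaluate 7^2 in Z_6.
7^{2} = 49 ≡ 1 mod 6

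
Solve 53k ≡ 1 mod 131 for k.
Since 131 is prime, by Fermat 53^(-1) ≡ 53^{129} ≡ 89 mod 131. Verify: 53 × 89 = 4717 ≡ 1 mod 131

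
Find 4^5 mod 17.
By repeated squaring mod 17: 4^{1}≡4, 4^{2}≡16, 4^{4}≡1. Then 4^{5} = 4^{4+1} ≡ 1 × 4 ≡ 4 mod 17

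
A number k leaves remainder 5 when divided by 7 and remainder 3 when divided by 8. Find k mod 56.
M = 7 × 8 = 56. M₁ = 8, y₁ ≡ 1 mod 7. M₂ = 7, y₂ ≡ 7 mod 8. k = 5×8×1 + 3×7×7 ≡ 19 mod 56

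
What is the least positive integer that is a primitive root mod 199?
g = 3. Powers: [3, 9, 27, 81, 44, 132, 197, 193, ...] generates all 198 non-zero residues.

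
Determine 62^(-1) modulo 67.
Since 67 is prime, by Fermat 62^(-1) ≡ 62^{65} ≡ 40 mod 67. Verify: 62 × 40 = 2480 ≡ 1 mod 67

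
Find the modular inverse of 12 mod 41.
Since 41 is prime, by Fermat 12^(-1) ≡ 12^{39} ≡ 24 mod 41. Verify: 12 × 24 = 288 ≡ 1 mod 41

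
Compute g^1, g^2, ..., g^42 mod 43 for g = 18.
18^1, 18^2, ..., 18^{42} mod 43: [18, 23, 27, 13, 19, 41, 7, 40, 32, 17, 5, 4, 29, 6, 22, 9, 33, 35, 28, 31, 42, 25, 20, 16, 30, 24, 2, 36, 3, 11, 26, 38, 39, 14, 37, 21, 34, 10, 8, 15, 12, 1]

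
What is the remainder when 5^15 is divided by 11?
Using Fermat: 5^{10} ≡ 1 (mod 11). 15 ≡ 5 (mod 10). So 5^{15} ≡ 5^{5} ≡ 1 (mod 11)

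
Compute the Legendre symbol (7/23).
(7/23) = 7^{11} mod 23 = -1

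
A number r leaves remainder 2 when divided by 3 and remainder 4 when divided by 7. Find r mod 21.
M = 3 × 7 = 21. M₁ = 7, y₁ ≡ 1 mod 3. M₂ = 3, y₂ ≡ 5 mod 7. r = 2×7×1 + 4×3×5 ≡ 11 mod 21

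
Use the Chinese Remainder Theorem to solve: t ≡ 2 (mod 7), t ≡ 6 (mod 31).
M = 7 × 31 = 217. M₁ = 31, y₁ ≡ 5 (mod 7). M₂ = 7, y₂ ≡ 9 (mod 31). t = 2×31×5 + 6×7×9 ≡ 37 (mod 217)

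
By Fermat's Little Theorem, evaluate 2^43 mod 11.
By Fermat: 2^{10} ≡ 1 (mod 11). 43 = 4×10 + 3. So 2^{43} ≡ 2^{3} ≡ 8 (mod 11)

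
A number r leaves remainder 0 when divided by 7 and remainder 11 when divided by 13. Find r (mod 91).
M = 7 × 13 = 91. M₁ = 13, y₁ ≡ 6 (mod 7). M₂ = 7, y₂ ≡ 2 (mod 13). r = 0×13×6 + 11×7×2 ≡ 63 (mod 91)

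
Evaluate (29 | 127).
(29/127) = 29^{63} mod 127 = -1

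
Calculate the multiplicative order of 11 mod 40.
Powers of 11 mod 40: 11^1≡11, 11^2≡1. ord_40(11) = 2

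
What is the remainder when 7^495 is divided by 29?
Using Fermat: 7^{28} ≡ 1 (mod 29). 495 ≡ 19 (mod 28). So 7^{495} ≡ 7^{19} ≡ 16 (mod 29)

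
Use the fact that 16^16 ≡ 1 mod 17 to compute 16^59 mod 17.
By Fermat: 16^{16} ≡ 1 mod 17. 59 = 3×16 + 11. So 16^{59} ≡ 16^{11} ≡ 16 mod 17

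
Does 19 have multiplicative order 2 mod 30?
Powers of 19 mod 30: 19^1≡19, 19^2≡1. First k with 19^k≡1 is k=2. Yes, ord_30(19) = 2.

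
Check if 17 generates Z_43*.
17^{21} ≡ 1 (mod 43) and 21 < 42, so ord_43(17) = 21 ≠ 42 and 17 is not a primitive root.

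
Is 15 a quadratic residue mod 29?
By Euler's criterion: 15^{14} ≡ 28 mod 29. Since this equals -1 (≡ 28), 15 is not a QR.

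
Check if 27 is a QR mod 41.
By Euler's criterion: 27^{20} ≡ 40 mod 41. Since this equals -1 (≡ 40), 27 is not a QR.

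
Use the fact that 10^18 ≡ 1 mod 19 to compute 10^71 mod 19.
By Fermat: 10^{18} ≡ 1 mod 19. 71 = 3×18 + 17. So 10^{71} ≡ 10^{17} ≡ 2 mod 19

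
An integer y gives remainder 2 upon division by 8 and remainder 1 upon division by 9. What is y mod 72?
M = 8 × 9 = 72. M₁ = 9, y₁ ≡ 1 mod 8. M₂ = 8, y₂ ≡ 8 mod 9. y = 2×9×1 + 1×8×8 ≡ 10 mod 72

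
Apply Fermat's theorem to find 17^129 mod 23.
By Fermat: 17^{22} ≡ 1 mod 23. 129 = 5×22 + 19. So 17^{129} ≡ 17^{19} ≡ 5 mod 23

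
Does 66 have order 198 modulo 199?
66^{99} ≡ 1 mod 199 and 99 < 198, so ord_199(66) = 99 ≠ 198 and 66 is not a primitive root.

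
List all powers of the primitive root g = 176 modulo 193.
176^1, 176^2, ..., 176^{192} mod 193: [176, 96, 105, 145, 44, 24, 171, 181, 11, 6, 91, 190, 51, 98, 71, 144, 61, 121, 66, 36, 160, 175, 113, 9, 40, 92, 173, 147, 10, 23, 188, 85, 99, 54, 47, 166, 73, 110, 60, 138, 163, 124, 15, 131, 89, 31, 52, 81, 167, 56, 13, 165, 90, 14, 148, 186, 119, 100, 37, 143, 78, 25, 154, 84, 116, 151, 135, 21, 29, 86, 82, 150, 152, 118, 117, 134, 38, 126, 174, 130, 106, 128, 140, 129, 123, 32, 35, 177, 79, 8, 57, 189, 68, 2, 159, 192, 17, 97, 88, 48, 149, 169, 22, 12, 182, 187, 102, 3, 142, 95, 122, 49, 132, 72, 127, 157, 33, 18, 80, 184, 153, 101, 20, 46, 183, 170, 5, 108, 94, 139, 146, 27, 120, 83, 133, 55, 30, 69, 178, 62, 104, 162, 141, 112, 26, 137, 180, 28, 103, 179, 45, 7, 74, 93, 156, 50, 115, 168, 39, 109, 77, 42, 58, 172, 164, 107, 111, 43, 41, 75, 76, 59, 155, 67, 19, 63, 87, 65, 53, 64, 70, 161, 158, 16, 114, 185, 136, 4, 125, 191, 34, 1]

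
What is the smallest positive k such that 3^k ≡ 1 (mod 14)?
Powers of 3 mod 14: 3^1≡3, 3^2≡9, 3^3≡13, 3^4≡11, 3^5≡5, 3^6≡1. Order = 6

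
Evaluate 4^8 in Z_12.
By repeated squaring (mod 12): 4^{1}≡4, 4^{2}≡4, 4^{4}≡4, 4^{8}≡4. So 4^{8} ≡ 4 (mod 12)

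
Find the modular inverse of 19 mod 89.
Since 89 is prime, by Fermat 19^(-1) ≡ 19^{87} ≡ 75 (mod 89). Verify: 19 × 75 = 1425 ≡ 1 (mod 89)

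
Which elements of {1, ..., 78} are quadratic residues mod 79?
Quadratic residues modulo 79: {1, 2, 4, 5, 8, 9, 10, 11, 13, 16, 18, 19, 20, 21, 22, 23, 25, 26, 31, 32, 36, 38, 40, 42, 44, 45, 46, 49, 50, 51, 52, 55, 62, 64, 65, 67, 72, 73, 76}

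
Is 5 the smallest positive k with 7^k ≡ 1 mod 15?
Powers of 7 mod 15: 7^1≡7, 7^2≡4, 7^3≡13, 7^4≡1. Already 7^4≡1, so the order is 4 < 5. No, the actual order is 4.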